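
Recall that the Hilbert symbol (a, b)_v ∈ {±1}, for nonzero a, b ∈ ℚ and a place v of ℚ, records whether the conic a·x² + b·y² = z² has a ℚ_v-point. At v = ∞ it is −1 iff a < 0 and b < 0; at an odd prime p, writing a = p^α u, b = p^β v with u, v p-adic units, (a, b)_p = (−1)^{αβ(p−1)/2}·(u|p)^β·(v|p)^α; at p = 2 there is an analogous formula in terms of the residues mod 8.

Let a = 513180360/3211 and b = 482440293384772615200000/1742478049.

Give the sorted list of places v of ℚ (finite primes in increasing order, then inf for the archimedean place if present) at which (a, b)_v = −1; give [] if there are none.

Mod squares: a ≡ 248710, b ≡ 2805. Check v ∈ {∞, 2, 3, 5, 7, 11, 13, 17, 19, 23}.
v=7: a=7^1·(≡5), b=7^2·(≡5) mod 7; (5|7)=-1, (5|7)=-1; (−1)^{1·2·3}·(-1)^2·(-1)^1 = -1.
v=17: a=17^1·(≡12), b=17^3·(≡6) mod 17; (12|17)=-1, (6|17)=-1; (−1)^{1·3·8}·(-1)^3·(-1)^1 = +1.
v=13: a=13^-2·(≡5), b=13^-6·(≡3) mod 13; (5|13)=-1, (3|13)=+1; (−1)^{-2·-6·6}·(-1)^-6·(+1)^-2 = +1.
v=19: a=19^-1·(≡13), b=19^-2·(≡2) mod 19; (13|19)=-1, (2|19)=-1; (−1)^{-1·-2·9}·(-1)^-2·(-1)^-1 = -1.
v=∞: 248710 > 0 and 2805 > 0  ⇒  (a,b)_∞ = +1.
v=2: v_2(a)=3, v_2(b)=8; units ≡ 3, 5 (mod 8); ε·ε+αω+βω = 1·0+3·1+8·1 ≡ 1  ⇒  (a,b)_2 = -1.
v=5: a=5^1·(≡2), b=5^5·(≡1) mod 5; (2|5)=-1, (1|5)=+1; (−1)^{1·5·2}·(-1)^5·(+1)^1 = -1.
v=11: a=11^3·(≡1), b=11^7·(≡7) mod 11; (1|11)=+1, (7|11)=-1; (−1)^{3·7·5}·(+1)^7·(-1)^3 = +1.
v=3: a=3^4·(≡1), b=3^5·(≡2) mod 3; (1|3)=+1, (2|3)=-1; (−1)^{4·5·1}·(+1)^5·(-1)^4 = +1.
v=23: a=23^0·(≡19), b=23^2·(≡14) mod 23; (19|23)=-1, (14|23)=-1; (−1)^{0·2·11}·(-1)^2·(-1)^0 = +1.
|Ram(248710, 2805)| = 4, even; anisotropic at {2, 5, 7, 19}.

[2, 5, 7, 19]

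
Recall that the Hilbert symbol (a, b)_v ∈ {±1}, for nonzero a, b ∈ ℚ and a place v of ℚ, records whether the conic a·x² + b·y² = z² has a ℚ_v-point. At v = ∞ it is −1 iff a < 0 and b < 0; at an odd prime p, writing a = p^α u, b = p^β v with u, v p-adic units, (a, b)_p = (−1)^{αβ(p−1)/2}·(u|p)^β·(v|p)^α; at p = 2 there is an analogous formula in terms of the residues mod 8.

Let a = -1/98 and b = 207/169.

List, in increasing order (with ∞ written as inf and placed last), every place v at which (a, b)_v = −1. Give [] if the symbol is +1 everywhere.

(a, b) ≡ (-2, 23) mod (ℚ^×)²; places V = {2, 3, 7, 13, 23, ∞}.
(a,b)_23: α=0, u≡19; β=1, v≡4 (mod 23); (19|23)=-1, (4|23)=+1; sign (−1)^0·-1^1·+1^0 = -1.
(a,b)_2: α=-1, β=0; u≡7, v≡7 (mod 8); ε(u)ε(v)=1·1, αω(v)=-1·0, βω(u)=0·0; sum ≡ 1  ⇒  -1.
(a,b)_13: α=0, u≡11; β=-2, v≡12 (mod 13); (11|13)=-1, (12|13)=+1; sign (−1)^0·-1^-2·+1^0 = +1.
(a,b)_∞: sgn(-2)=−, sgn(23)=+, so +1.
(a,b)_3: α=0, u≡1; β=2, v≡2 (mod 3); (1|3)=+1, (2|3)=-1; sign (−1)^0·+1^2·-1^0 = +1.
(a,b)_7: α=-2, u≡3; β=0, v≡4 (mod 7); (3|7)=-1, (4|7)=+1; sign (−1)^0·-1^0·+1^-2 = +1.
Ram(-2, 23) = {2, 23}; no ℚ_2-point on the conic.

[2, 23]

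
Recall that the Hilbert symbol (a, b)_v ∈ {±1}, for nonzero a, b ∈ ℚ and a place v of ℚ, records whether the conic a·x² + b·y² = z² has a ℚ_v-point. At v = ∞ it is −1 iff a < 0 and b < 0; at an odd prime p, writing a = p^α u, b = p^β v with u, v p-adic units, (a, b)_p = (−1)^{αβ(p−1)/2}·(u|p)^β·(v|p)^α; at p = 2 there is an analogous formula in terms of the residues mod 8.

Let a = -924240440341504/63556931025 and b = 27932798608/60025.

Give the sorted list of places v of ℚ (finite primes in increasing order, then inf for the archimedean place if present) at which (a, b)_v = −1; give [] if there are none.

Mod squares: a ≡ -19981, b ≡ 10330177. Check v ∈ {∞, 2, 3, 5, 7, 11, 13, 29, 47, 53}.
v=53: a=53^1·(≡38), b=53^1·(≡43) mod 53; (38|53)=+1, (43|53)=+1; (−1)^{1·1·26}·(+1)^1·(+1)^1 = +1.
v=7: a=7^-10·(≡1), b=7^-4·(≡2) mod 7; (1|7)=+1, (2|7)=+1; (−1)^{-10·-4·3}·(+1)^-4·(+1)^-10 = +1.
v=13: a=13^3·(≡1), b=13^3·(≡3) mod 13; (1|13)=+1, (3|13)=+1; (−1)^{3·3·6}·(+1)^3·(+1)^3 = +1.
v=3: a=3^-2·(≡2), b=3^0·(≡1) mod 3; (2|3)=-1, (1|3)=+1; (−1)^{-2·0·1}·(-1)^0·(+1)^-2 = +1.
v=47: a=47^2·(≡11), b=47^1·(≡40) mod 47; (11|47)=-1, (40|47)=-1; (−1)^{2·1·23}·(-1)^1·(-1)^2 = -1.
v=29: a=29^1·(≡7), b=29^1·(≡9) mod 29; (7|29)=+1, (9|29)=+1; (−1)^{1·1·14}·(+1)^1·(+1)^1 = +1.
v=11: a=11^2·(≡8), b=11^1·(≡4) mod 11; (8|11)=-1, (4|11)=+1; (−1)^{2·1·5}·(-1)^1·(+1)^2 = -1.
v=5: a=5^-2·(≡1), b=5^-2·(≡3) mod 5; (1|5)=+1, (3|5)=-1; (−1)^{-2·-2·2}·(+1)^-2·(-1)^-2 = +1.
v=2: v_2(a)=10, v_2(b)=4; units ≡ 3, 1 (mod 8); ε·ε+αω+βω = 1·0+10·0+4·1 ≡ 0  ⇒  (a,b)_2 = +1.
v=∞: -19981 < 0 and 10330177 > 0  ⇒  (a,b)_∞ = +1.
|Ram(-19981, 10330177)| = 2, even; anisotropic at {11, 47}.

[11, 47]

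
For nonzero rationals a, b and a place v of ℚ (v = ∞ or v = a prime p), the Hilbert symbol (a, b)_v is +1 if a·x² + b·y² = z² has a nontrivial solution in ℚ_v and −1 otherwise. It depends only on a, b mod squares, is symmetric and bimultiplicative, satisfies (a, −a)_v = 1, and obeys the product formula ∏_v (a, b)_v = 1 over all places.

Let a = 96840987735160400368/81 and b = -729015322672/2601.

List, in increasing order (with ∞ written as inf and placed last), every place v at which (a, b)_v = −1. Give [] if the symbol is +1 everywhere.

[7, 13]

(a, b) ≡ (7, -403) mod (ℚ^×)²; places V = {2, 3, 7, 13, 17, 31, ∞}.
(a,b)_∞: sgn(7)=+, sgn(-403)=−, so +1.
(a,b)_17: α=0, u≡5; β=-2, v≡6 (mod 17); (5|17)=-1, (6|17)=-1; sign (−1)^0·-1^-2·-1^0 = +1.
(a,b)_31: α=6, u≡16; β=3, v≡19 (mod 31); (16|31)=+1, (19|31)=+1; sign (−1)^0·+1^3·+1^6 = +1.
(a,b)_13: α=2, u≡5; β=1, v≡11 (mod 13); (5|13)=-1, (11|13)=-1; sign (−1)^0·-1^1·-1^2 = -1.
(a,b)_3: α=-4, u≡1; β=-2, v≡2 (mod 3); (1|3)=+1, (2|3)=-1; sign (−1)^0·+1^-2·-1^-4 = +1.
(a,b)_7: α=9, u≡4; β=6, v≡3 (mod 7); (4|7)=+1, (3|7)=-1; sign (−1)^0·+1^6·-1^9 = -1.
(a,b)_2: α=4, β=4; u≡7, v≡5 (mod 8); ε(u)ε(v)=1·0, αω(v)=4·1, βω(u)=4·0; sum ≡ 0  ⇒  +1.
(7, -403 / ℚ) ramifies at {7, 13}: a division algebra.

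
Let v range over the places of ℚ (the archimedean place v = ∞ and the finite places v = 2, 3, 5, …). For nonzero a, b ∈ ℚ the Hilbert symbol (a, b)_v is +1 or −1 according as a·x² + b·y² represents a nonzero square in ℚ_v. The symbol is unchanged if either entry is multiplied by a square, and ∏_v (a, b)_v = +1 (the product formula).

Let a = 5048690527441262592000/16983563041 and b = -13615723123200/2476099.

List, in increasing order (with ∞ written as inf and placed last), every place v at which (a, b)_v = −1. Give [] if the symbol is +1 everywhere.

[3, 5, 11, 19]

(a, b) ≡ (255, -21318) mod (ℚ^×)²; places V = {2, 3, 5, 11, 17, 19, ∞}.
(a,b)_19: α=-8, u≡14; β=-5, v≡15 (mod 19); (14|19)=-1, (15|19)=-1; sign (−1)^0·-1^-5·-1^-8 = -1.
(a,b)_5: α=3, u≡1; β=2, v≡3 (mod 5); (1|5)=+1, (3|5)=-1; sign (−1)^0·+1^2·-1^3 = -1.
(a,b)_∞: sgn(255)=+, sgn(-21318)=−, so +1.
(a,b)_17: α=5, u≡1; β=3, v≡8 (mod 17); (1|17)=+1, (8|17)=+1; sign (−1)^0·+1^3·+1^5 = +1.
(a,b)_3: α=15, u≡1; β=9, v≡1 (mod 3); (1|3)=+1, (1|3)=+1; sign (−1)^1·+1^9·+1^15 = -1.
(a,b)_11: α=2, u≡7; β=1, v≡9 (mod 11); (7|11)=-1, (9|11)=+1; sign (−1)^0·-1^1·+1^2 = -1.
(a,b)_2: α=14, β=9; u≡7, v≡5 (mod 8); ε(u)ε(v)=1·0, αω(v)=14·1, βω(u)=9·0; sum ≡ 0  ⇒  +1.
(255, -21318 / ℚ) ramifies at {3, 5, 11, 19}: a division algebra.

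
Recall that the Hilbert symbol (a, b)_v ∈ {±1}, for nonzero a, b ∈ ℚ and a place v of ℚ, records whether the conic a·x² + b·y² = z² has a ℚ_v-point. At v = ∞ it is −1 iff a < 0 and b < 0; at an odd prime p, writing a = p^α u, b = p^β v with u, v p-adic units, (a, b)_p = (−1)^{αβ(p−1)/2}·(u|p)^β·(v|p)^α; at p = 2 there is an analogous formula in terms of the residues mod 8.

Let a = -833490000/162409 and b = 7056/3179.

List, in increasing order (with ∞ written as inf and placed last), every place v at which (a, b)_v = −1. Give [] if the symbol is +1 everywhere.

(a, b) ≡ (-21, 11) mod (ℚ^×)²; places V = {2, 3, 5, 7, 11, 13, 17, 31, ∞}.
(a,b)_13: α=-2, u≡5; β=0, v≡7 (mod 13); (5|13)=-1, (7|13)=-1; sign (−1)^0·-1^0·-1^-2 = +1.
(a,b)_17: α=0, u≡1; β=-2, v≡14 (mod 17); (1|17)=+1, (14|17)=-1; sign (−1)^0·+1^-2·-1^0 = +1.
(a,b)_2: α=4, β=4; u≡3, v≡3 (mod 8); ε(u)ε(v)=1·1, αω(v)=4·1, βω(u)=4·1; sum ≡ 1  ⇒  -1.
(a,b)_7: α=3, u≡4; β=2, v≡4 (mod 7); (4|7)=+1, (4|7)=+1; sign (−1)^0·+1^2·+1^3 = +1.
(a,b)_31: α=-2, u≡4; β=0, v≡23 (mod 31); (4|31)=+1, (23|31)=-1; sign (−1)^0·+1^0·-1^-2 = +1.
(a,b)_3: α=5, u≡2; β=2, v≡2 (mod 3); (2|3)=-1, (2|3)=-1; sign (−1)^0·-1^2·-1^5 = -1.
(a,b)_5: α=4, u≡4; β=0, v≡4 (mod 5); (4|5)=+1, (4|5)=+1; sign (−1)^0·+1^0·+1^4 = +1.
(a,b)_11: α=0, u≡4; β=-1, v≡9 (mod 11); (4|11)=+1, (9|11)=+1; sign (−1)^0·+1^-1·+1^0 = +1.
(a,b)_∞: sgn(-21)=−, sgn(11)=+, so +1.
|Ram(-21, 11)| = 2, even; anisotropic at {2, 3}.

[2, 3]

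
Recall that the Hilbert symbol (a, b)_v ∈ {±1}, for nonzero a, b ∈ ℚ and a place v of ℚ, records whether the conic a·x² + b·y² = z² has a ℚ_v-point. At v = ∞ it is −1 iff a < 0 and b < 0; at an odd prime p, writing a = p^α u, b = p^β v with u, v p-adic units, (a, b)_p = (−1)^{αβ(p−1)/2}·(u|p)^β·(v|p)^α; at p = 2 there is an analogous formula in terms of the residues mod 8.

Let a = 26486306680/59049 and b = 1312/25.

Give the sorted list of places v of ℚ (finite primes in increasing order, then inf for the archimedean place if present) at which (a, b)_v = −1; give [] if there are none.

[5, 47]

(a, b) ≡ (13630, 82) mod (ℚ^×)²; places V = {2, 3, 5, 17, 29, 41, 47, ∞}.
(a,b)_∞: sgn(13630)=+, sgn(82)=+, so +1.
(a,b)_41: α=2, u≡16; β=1, v≡39 (mod 41); (16|41)=+1, (39|41)=+1; sign (−1)^0·+1^1·+1^2 = +1.
(a,b)_47: α=1, u≡32; β=0, v≡13 (mod 47); (32|47)=+1, (13|47)=-1; sign (−1)^0·+1^0·-1^1 = -1.
(a,b)_2: α=3, β=5; u≡7, v≡1 (mod 8); ε(u)ε(v)=1·0, αω(v)=3·0, βω(u)=5·0; sum ≡ 0  ⇒  +1.
(a,b)_5: α=1, u≡4; β=-2, v≡2 (mod 5); (4|5)=+1, (2|5)=-1; sign (−1)^0·+1^-2·-1^1 = -1.
(a,b)_29: α=1, u≡28; β=0, v≡20 (mod 29); (28|29)=+1, (20|29)=+1; sign (−1)^0·+1^0·+1^1 = +1.
(a,b)_17: α=2, u≡4; β=0, v≡11 (mod 17); (4|17)=+1, (11|17)=-1; sign (−1)^0·+1^0·-1^2 = +1.
(a,b)_3: α=-10, u≡1; β=0, v≡1 (mod 3); (1|3)=+1, (1|3)=+1; sign (−1)^0·+1^0·+1^-10 = +1.
(13630, 82 / ℚ) ramifies at {5, 47}: a division algebra.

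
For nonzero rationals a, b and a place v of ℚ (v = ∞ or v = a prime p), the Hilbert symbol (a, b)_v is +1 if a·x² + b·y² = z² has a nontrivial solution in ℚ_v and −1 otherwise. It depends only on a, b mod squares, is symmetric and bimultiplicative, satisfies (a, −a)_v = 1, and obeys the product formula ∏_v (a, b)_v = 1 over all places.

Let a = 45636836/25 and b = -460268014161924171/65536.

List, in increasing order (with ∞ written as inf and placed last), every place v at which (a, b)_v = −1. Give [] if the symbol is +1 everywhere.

[3, 7]

(a, b) ≡ (232841, -2139) mod (ℚ^×)²; places V = {2, 3, 5, 7, 23, 29, 31, 37, ∞}.
(a,b)_3: α=0, u≡2; β=5, v≡1 (mod 3); (2|3)=-1, (1|3)=+1; sign (−1)^0·-1^5·+1^0 = -1.
(a,b)_23: α=0, u≡3; β=1, v≡22 (mod 23); (3|23)=+1, (22|23)=-1; sign (−1)^0·+1^1·-1^0 = +1.
(a,b)_7: α=3, u≡6; β=4, v≡6 (mod 7); (6|7)=-1, (6|7)=-1; sign (−1)^0·-1^4·-1^3 = -1.
(a,b)_31: α=1, u≡16; β=3, v≡11 (mod 31); (16|31)=+1, (11|31)=-1; sign (−1)^1·+1^3·-1^1 = +1.
(a,b)_5: α=-2, u≡1; β=0, v≡4 (mod 5); (1|5)=+1, (4|5)=+1; sign (−1)^0·+1^0·+1^-2 = +1.
(a,b)_2: α=2, β=-16; u≡1, v≡5 (mod 8); ε(u)ε(v)=0·0, αω(v)=2·1, βω(u)=-16·0; sum ≡ 0  ⇒  +1.
(a,b)_∞: sgn(232841)=+, sgn(-2139)=−, so +1.
(a,b)_29: α=1, u≡22; β=2, v≡25 (mod 29); (22|29)=+1, (25|29)=+1; sign (−1)^0·+1^2·+1^1 = +1.
(a,b)_37: α=1, u≡25; β=2, v≡33 (mod 37); (25|37)=+1, (33|37)=+1; sign (−1)^0·+1^2·+1^1 = +1.
(232841, -2139 / ℚ) ramifies at {3, 7}: a division algebra.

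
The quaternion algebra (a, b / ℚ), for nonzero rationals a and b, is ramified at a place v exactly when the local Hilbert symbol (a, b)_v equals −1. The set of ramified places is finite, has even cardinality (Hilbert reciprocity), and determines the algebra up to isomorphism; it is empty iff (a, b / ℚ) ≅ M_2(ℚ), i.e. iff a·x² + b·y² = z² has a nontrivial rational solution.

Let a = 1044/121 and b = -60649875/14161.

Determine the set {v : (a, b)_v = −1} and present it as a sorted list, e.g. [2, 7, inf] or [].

[11, 29]

Mod squares: a ≡ 29, b ≡ -1595. Check v ∈ {∞, 2, 3, 5, 7, 11, 13, 17, 29}.
v=17: a=17^0·(≡12), b=17^-2·(≡6) mod 17; (12|17)=-1, (6|17)=-1; (−1)^{0·-2·8}·(-1)^-2·(-1)^0 = +1.
v=29: a=29^1·(≡13), b=29^1·(≡2) mod 29; (13|29)=+1, (2|29)=-1; (−1)^{1·1·14}·(+1)^1·(-1)^1 = -1.
v=5: a=5^0·(≡4), b=5^3·(≡1) mod 5; (4|5)=+1, (1|5)=+1; (−1)^{0·3·2}·(+1)^3·(+1)^0 = +1.
v=13: a=13^0·(≡1), b=13^2·(≡4) mod 13; (1|13)=+1, (4|13)=+1; (−1)^{0·2·6}·(+1)^2·(+1)^0 = +1.
v=3: a=3^2·(≡2), b=3^2·(≡1) mod 3; (2|3)=-1, (1|3)=+1; (−1)^{2·2·1}·(-1)^2·(+1)^2 = +1.
v=2: v_2(a)=2, v_2(b)=0; units ≡ 5, 5 (mod 8); ε·ε+αω+βω = 0·0+2·1+0·1 ≡ 0  ⇒  (a,b)_2 = +1.
v=∞: 29 > 0 and -1595 < 0  ⇒  (a,b)_∞ = +1.
v=7: a=7^0·(≡4), b=7^-2·(≡4) mod 7; (4|7)=+1, (4|7)=+1; (−1)^{0·-2·3}·(+1)^-2·(+1)^0 = +1.
v=11: a=11^-2·(≡10), b=11^1·(≡1) mod 11; (10|11)=-1, (1|11)=+1; (−1)^{-2·1·5}·(-1)^1·(+1)^-2 = -1.
(29, -1595 / ℚ) ramifies at {11, 29}: a division algebra.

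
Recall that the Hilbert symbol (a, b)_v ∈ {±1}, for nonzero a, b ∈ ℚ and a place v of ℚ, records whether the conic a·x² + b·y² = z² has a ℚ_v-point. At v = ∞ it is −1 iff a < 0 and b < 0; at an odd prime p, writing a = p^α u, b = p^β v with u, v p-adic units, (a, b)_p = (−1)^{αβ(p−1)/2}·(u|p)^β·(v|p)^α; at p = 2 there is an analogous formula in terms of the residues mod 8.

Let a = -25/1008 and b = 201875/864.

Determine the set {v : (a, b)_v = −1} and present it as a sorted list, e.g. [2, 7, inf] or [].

(a, b) ≡ (-7, 1938) mod (ℚ^×)²; places V = {2, 3, 5, 7, 17, 19, ∞}.
(a,b)_2: α=-4, β=-5; u≡1, v≡1 (mod 8); ε(u)ε(v)=0·0, αω(v)=-4·0, βω(u)=-5·0; sum ≡ 0  ⇒  +1.
(a,b)_19: α=0, u≡13; β=1, v≡11 (mod 19); (13|19)=-1, (11|19)=+1; sign (−1)^0·-1^1·+1^0 = -1.
(a,b)_5: α=2, u≡3; β=4, v≡2 (mod 5); (3|5)=-1, (2|5)=-1; sign (−1)^0·-1^4·-1^2 = +1.
(a,b)_3: α=-2, u≡2; β=-3, v≡1 (mod 3); (2|3)=-1, (1|3)=+1; sign (−1)^0·-1^-3·+1^-2 = -1.
(a,b)_∞: sgn(-7)=−, sgn(1938)=+, so +1.
(a,b)_7: α=-1, u≡6; β=0, v≡3 (mod 7); (6|7)=-1, (3|7)=-1; sign (−1)^0·-1^0·-1^-1 = -1.
(a,b)_17: α=0, u≡12; β=1, v≡14 (mod 17); (12|17)=-1, (14|17)=-1; sign (−1)^0·-1^1·-1^0 = -1.
(-7, 1938 / ℚ) ramifies at {3, 7, 17, 19}: a division algebra.

[3, 7, 17, 19]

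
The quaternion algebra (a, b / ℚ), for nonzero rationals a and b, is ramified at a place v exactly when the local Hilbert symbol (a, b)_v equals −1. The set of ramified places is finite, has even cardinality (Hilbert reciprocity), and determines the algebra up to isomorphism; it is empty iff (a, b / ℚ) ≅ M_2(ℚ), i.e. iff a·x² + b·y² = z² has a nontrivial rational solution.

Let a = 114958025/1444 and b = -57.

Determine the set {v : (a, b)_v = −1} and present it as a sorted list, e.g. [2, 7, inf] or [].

[3, 7]

(a, b) ≡ (161, -57) mod (ℚ^×)²; places V = {2, 3, 5, 7, 13, 19, 23, ∞}.
(a,b)_3: α=0, u≡2; β=1, v≡2 (mod 3); (2|3)=-1, (2|3)=-1; sign (−1)^0·-1^1·-1^0 = -1.
(a,b)_5: α=2, u≡4; β=0, v≡3 (mod 5); (4|5)=+1, (3|5)=-1; sign (−1)^0·+1^0·-1^2 = +1.
(a,b)_7: α=1, u≡4; β=0, v≡6 (mod 7); (4|7)=+1, (6|7)=-1; sign (−1)^0·+1^0·-1^1 = -1.
(a,b)_23: α=1, u≡14; β=0, v≡12 (mod 23); (14|23)=-1, (12|23)=+1; sign (−1)^0·-1^0·+1^1 = +1.
(a,b)_19: α=-2, u≡16; β=1, v≡16 (mod 19); (16|19)=+1, (16|19)=+1; sign (−1)^0·+1^1·+1^-2 = +1.
(a,b)_∞: sgn(161)=+, sgn(-57)=−, so +1.
(a,b)_13: α=4, u≡8; β=0, v≡8 (mod 13); (8|13)=-1, (8|13)=-1; sign (−1)^0·-1^0·-1^4 = +1.
(a,b)_2: α=-2, β=0; u≡1, v≡7 (mod 8); ε(u)ε(v)=0·1, αω(v)=-2·0, βω(u)=0·0; sum ≡ 0  ⇒  +1.
Ram(161, -57) = {3, 7}; no ℚ_3-point on the conic.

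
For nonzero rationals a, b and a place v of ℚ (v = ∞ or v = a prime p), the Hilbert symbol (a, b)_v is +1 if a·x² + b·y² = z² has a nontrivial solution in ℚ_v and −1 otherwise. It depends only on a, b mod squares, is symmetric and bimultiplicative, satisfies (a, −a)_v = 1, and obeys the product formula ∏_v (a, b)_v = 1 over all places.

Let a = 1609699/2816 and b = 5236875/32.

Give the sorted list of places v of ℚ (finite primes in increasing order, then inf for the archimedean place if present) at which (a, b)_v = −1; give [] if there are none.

Mod squares: a ≡ 1001, b ≡ 38. Check v ∈ {∞, 2, 3, 5, 7, 11, 13, 19}.
v=7: a=7^3·(≡5), b=7^2·(≡5) mod 7; (5|7)=-1, (5|7)=-1; (−1)^{3·2·3}·(-1)^2·(-1)^3 = -1.
v=13: a=13^1·(≡3), b=13^0·(≡12) mod 13; (3|13)=+1, (12|13)=+1; (−1)^{1·0·6}·(+1)^0·(+1)^1 = +1.
v=3: a=3^0·(≡2), b=3^2·(≡2) mod 3; (2|3)=-1, (2|3)=-1; (−1)^{0·2·1}·(-1)^2·(-1)^0 = +1.
v=2: v_2(a)=-8, v_2(b)=-5; units ≡ 1, 3 (mod 8); ε·ε+αω+βω = 0·1+-8·1+-5·0 ≡ 0  ⇒  (a,b)_2 = +1.
v=11: a=11^-1·(≡1), b=11^0·(≡5) mod 11; (1|11)=+1, (5|11)=+1; (−1)^{-1·0·5}·(+1)^0·(+1)^-1 = +1.
v=∞: 1001 > 0 and 38 > 0  ⇒  (a,b)_∞ = +1.
v=5: a=5^0·(≡4), b=5^4·(≡2) mod 5; (4|5)=+1, (2|5)=-1; (−1)^{0·4·2}·(+1)^4·(-1)^0 = +1.
v=19: a=19^2·(≡8), b=19^1·(≡14) mod 19; (8|19)=-1, (14|19)=-1; (−1)^{2·1·9}·(-1)^1·(-1)^2 = -1.
(1001, 38 / ℚ) ramifies at {7, 19}: a division algebra.

[7, 19]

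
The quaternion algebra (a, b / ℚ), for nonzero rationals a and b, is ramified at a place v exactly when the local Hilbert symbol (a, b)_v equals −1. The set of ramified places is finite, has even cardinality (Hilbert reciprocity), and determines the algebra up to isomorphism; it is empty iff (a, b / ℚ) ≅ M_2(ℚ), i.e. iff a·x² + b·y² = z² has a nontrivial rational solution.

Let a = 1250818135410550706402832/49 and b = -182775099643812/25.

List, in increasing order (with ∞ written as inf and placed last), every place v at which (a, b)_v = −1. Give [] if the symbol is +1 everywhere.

[3, 11, 13, 31]

(a, b) ≡ (4433, -20553) mod (ℚ^×)²; places V = {2, 3, 5, 7, 11, 13, 17, 31, ∞}.
(a,b)_5: α=0, u≡3; β=-2, v≡3 (mod 5); (3|5)=-1, (3|5)=-1; sign (−1)^0·-1^-2·-1^0 = +1.
(a,b)_∞: sgn(4433)=+, sgn(-20553)=−, so +1.
(a,b)_17: α=2, u≡2; β=1, v≡2 (mod 17); (2|17)=+1, (2|17)=+1; sign (−1)^0·+1^1·+1^2 = +1.
(a,b)_7: α=-2, u≡2; β=0, v≡6 (mod 7); (2|7)=+1, (6|7)=-1; sign (−1)^0·+1^0·-1^-2 = +1.
(a,b)_11: α=1, u≡6; β=0, v≡2 (mod 11); (6|11)=-1, (2|11)=-1; sign (−1)^0·-1^0·-1^1 = -1.
(a,b)_3: α=4, u≡2; β=5, v≡1 (mod 3); (2|3)=-1, (1|3)=+1; sign (−1)^0·-1^5·+1^4 = -1.
(a,b)_2: α=4, β=2; u≡1, v≡7 (mod 8); ε(u)ε(v)=0·1, αω(v)=4·0, βω(u)=2·0; sum ≡ 0  ⇒  +1.
(a,b)_13: α=9, u≡12; β=5, v≡8 (mod 13); (12|13)=+1, (8|13)=-1; sign (−1)^0·+1^5·-1^9 = -1.
(a,b)_31: α=5, u≡1; β=3, v≡1 (mod 31); (1|31)=+1, (1|31)=+1; sign (−1)^1·+1^3·+1^5 = -1.
|Ram(4433, -20553)| = 4, even; anisotropic at {3, 11, 13, 31}.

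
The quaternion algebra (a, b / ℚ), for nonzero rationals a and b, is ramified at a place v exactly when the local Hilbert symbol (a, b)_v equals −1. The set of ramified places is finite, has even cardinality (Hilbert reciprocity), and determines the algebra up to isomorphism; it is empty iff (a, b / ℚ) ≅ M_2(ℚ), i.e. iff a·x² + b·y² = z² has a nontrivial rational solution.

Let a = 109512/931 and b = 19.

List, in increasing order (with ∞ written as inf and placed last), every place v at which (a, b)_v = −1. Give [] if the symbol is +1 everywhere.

[]

(a, b) ≡ (38, 19) mod (ℚ^×)²; places V = {2, 3, 7, 13, 19, ∞}.
(a,b)_∞: sgn(38)=+, sgn(19)=+, so +1.
(a,b)_7: α=-2, u≡5; β=0, v≡5 (mod 7); (5|7)=-1, (5|7)=-1; sign (−1)^0·-1^0·-1^-2 = +1.
(a,b)_3: α=4, u≡2; β=0, v≡1 (mod 3); (2|3)=-1, (1|3)=+1; sign (−1)^0·-1^0·+1^4 = +1.
(a,b)_2: α=3, β=0; u≡3, v≡3 (mod 8); ε(u)ε(v)=1·1, αω(v)=3·1, βω(u)=0·1; sum ≡ 0  ⇒  +1.
(a,b)_13: α=2, u≡3; β=0, v≡6 (mod 13); (3|13)=+1, (6|13)=-1; sign (−1)^0·+1^0·-1^2 = +1.
(a,b)_19: α=-1, u≡10; β=1, v≡1 (mod 19); (10|19)=-1, (1|19)=+1; sign (−1)^1·-1^1·+1^-1 = +1.
Ram(a, b) = ∅: the form 38·x² + 19·y² − z² is isotropic over every ℚ_v, so by Hasse–Minkowski it is isotropic over ℚ.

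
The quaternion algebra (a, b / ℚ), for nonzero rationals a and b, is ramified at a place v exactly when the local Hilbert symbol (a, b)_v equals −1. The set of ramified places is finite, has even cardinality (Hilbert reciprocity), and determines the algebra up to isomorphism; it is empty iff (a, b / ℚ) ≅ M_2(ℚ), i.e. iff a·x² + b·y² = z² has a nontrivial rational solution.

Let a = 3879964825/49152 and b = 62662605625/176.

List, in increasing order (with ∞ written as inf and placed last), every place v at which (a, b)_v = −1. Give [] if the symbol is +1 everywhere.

(a, b) ≡ (10659, 11) mod (ℚ^×)²; places V = {2, 3, 5, 11, 17, 19, 31, ∞}.
(a,b)_11: α=3, u≡5; β=-1, v≡3 (mod 11); (5|11)=+1, (3|11)=+1; sign (−1)^1·+1^-1·+1^3 = -1.
(a,b)_∞: sgn(10659)=+, sgn(11)=+, so +1.
(a,b)_2: α=-14, β=-4; u≡3, v≡3 (mod 8); ε(u)ε(v)=1·1, αω(v)=-14·1, βω(u)=-4·1; sum ≡ 1  ⇒  -1.
(a,b)_5: α=2, u≡4; β=4, v≡4 (mod 5); (4|5)=+1, (4|5)=+1; sign (−1)^0·+1^4·+1^2 = +1.
(a,b)_31: α=0, u≡3; β=2, v≡24 (mod 31); (3|31)=-1, (24|31)=-1; sign (−1)^0·-1^2·-1^0 = +1.
(a,b)_17: α=1, u≡13; β=2, v≡10 (mod 17); (13|17)=+1, (10|17)=-1; sign (−1)^0·+1^2·-1^1 = -1.
(a,b)_3: α=-1, u≡1; β=0, v≡2 (mod 3); (1|3)=+1, (2|3)=-1; sign (−1)^0·+1^0·-1^-1 = -1.
(a,b)_19: α=3, u≡12; β=2, v≡9 (mod 19); (12|19)=-1, (9|19)=+1; sign (−1)^0·-1^2·+1^3 = +1.
|Ram(10659, 11)| = 4, even; anisotropic at {2, 3, 11, 17}.

[2, 3, 11, 17]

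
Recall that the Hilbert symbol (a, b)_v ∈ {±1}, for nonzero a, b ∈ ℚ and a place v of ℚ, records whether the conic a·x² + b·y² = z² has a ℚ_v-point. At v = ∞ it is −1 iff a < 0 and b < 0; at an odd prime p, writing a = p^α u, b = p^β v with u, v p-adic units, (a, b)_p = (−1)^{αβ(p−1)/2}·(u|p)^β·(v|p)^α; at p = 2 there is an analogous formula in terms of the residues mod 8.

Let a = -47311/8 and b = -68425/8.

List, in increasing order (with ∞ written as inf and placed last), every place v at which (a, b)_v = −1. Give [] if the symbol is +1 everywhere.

[17, inf]

(a, b) ≡ (-782, -5474) mod (ℚ^×)²; places V = {2, 5, 7, 11, 17, 23, ∞}.
(a,b)_11: α=2, u≡2; β=0, v≡9 (mod 11); (2|11)=-1, (9|11)=+1; sign (−1)^0·-1^0·+1^2 = +1.
(a,b)_7: α=0, u≡2; β=1, v≡4 (mod 7); (2|7)=+1, (4|7)=+1; sign (−1)^0·+1^1·+1^0 = +1.
(a,b)_23: α=1, u≡16; β=1, v≡22 (mod 23); (16|23)=+1, (22|23)=-1; sign (−1)^1·+1^1·-1^1 = +1.
(a,b)_5: α=0, u≡3; β=2, v≡1 (mod 5); (3|5)=-1, (1|5)=+1; sign (−1)^0·-1^2·+1^0 = +1.
(a,b)_17: α=1, u≡7; β=1, v≡9 (mod 17); (7|17)=-1, (9|17)=+1; sign (−1)^0·-1^1·+1^1 = -1.
(a,b)_∞: sgn(-782)=−, sgn(-5474)=−, so -1.
(a,b)_2: α=-3, β=-3; u≡1, v≡7 (mod 8); ε(u)ε(v)=0·1, αω(v)=-3·0, βω(u)=-3·0; sum ≡ 0  ⇒  +1.
(-782, -5474 / ℚ) ramifies at {17, ∞}: a division algebra.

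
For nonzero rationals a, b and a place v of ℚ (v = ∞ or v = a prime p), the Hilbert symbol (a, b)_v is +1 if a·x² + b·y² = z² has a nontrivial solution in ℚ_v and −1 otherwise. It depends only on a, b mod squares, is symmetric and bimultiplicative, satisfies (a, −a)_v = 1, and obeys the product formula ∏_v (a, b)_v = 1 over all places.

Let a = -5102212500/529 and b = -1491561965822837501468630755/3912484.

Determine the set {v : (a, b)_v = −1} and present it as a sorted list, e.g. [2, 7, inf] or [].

[5, 19, 31, inf]

Mod squares: a ≡ -226765, b ≡ -32395. Check v ∈ {∞, 2, 3, 5, 7, 11, 13, 19, 23, 29, 31, 37, 41, 43}.
v=∞: -226765 < 0 and -32395 < 0  ⇒  (a,b)_∞ = -1.
v=5: a=5^5·(≡3), b=5^1·(≡1) mod 5; (3|5)=-1, (1|5)=+1; (−1)^{5·1·2}·(-1)^1·(+1)^5 = -1.
v=23: a=23^-2·(≡21), b=23^-2·(≡6) mod 23; (21|23)=-1, (6|23)=+1; (−1)^{-2·-2·11}·(-1)^-2·(+1)^-2 = +1.
v=3: a=3^2·(≡2), b=3^0·(≡2) mod 3; (2|3)=-1, (2|3)=-1; (−1)^{2·0·1}·(-1)^0·(-1)^2 = +1.
v=7: a=7^1·(≡4), b=7^4·(≡2) mod 7; (4|7)=+1, (2|7)=+1; (−1)^{1·4·3}·(+1)^4·(+1)^1 = +1.
v=29: a=29^0·(≡8), b=29^2·(≡10) mod 29; (8|29)=-1, (10|29)=-1; (−1)^{0·2·14}·(-1)^2·(-1)^0 = +1.
v=13: a=13^0·(≡2), b=13^4·(≡10) mod 13; (2|13)=-1, (10|13)=+1; (−1)^{0·4·6}·(-1)^4·(+1)^0 = +1.
v=37: a=37^0·(≡13), b=37^2·(≡13) mod 37; (13|37)=-1, (13|37)=-1; (−1)^{0·2·18}·(-1)^2·(-1)^0 = +1.
v=43: a=43^0·(≡21), b=43^-2·(≡42) mod 43; (21|43)=+1, (42|43)=-1; (−1)^{0·-2·21}·(+1)^-2·(-1)^0 = +1.
v=19: a=19^1·(≡4), b=19^3·(≡16) mod 19; (4|19)=+1, (16|19)=+1; (−1)^{1·3·9}·(+1)^3·(+1)^1 = -1.
v=41: a=41^0·(≡34), b=41^2·(≡33) mod 41; (34|41)=-1, (33|41)=+1; (−1)^{0·2·20}·(-1)^2·(+1)^0 = +1.
v=2: v_2(a)=2, v_2(b)=-2; units ≡ 3, 5 (mod 8); ε·ε+αω+βω = 1·0+2·1+-2·1 ≡ 0  ⇒  (a,b)_2 = +1.
v=11: a=11^1·(≡6), b=11^1·(≡1) mod 11; (6|11)=-1, (1|11)=+1; (−1)^{1·1·5}·(-1)^1·(+1)^1 = +1.
v=31: a=31^1·(≡28), b=31^3·(≡9) mod 31; (28|31)=+1, (9|31)=+1; (−1)^{1·3·15}·(+1)^3·(+1)^1 = -1.
Ram(-226765, -32395) = {5, 19, 31, ∞}; no ℚ_5-point on the conic.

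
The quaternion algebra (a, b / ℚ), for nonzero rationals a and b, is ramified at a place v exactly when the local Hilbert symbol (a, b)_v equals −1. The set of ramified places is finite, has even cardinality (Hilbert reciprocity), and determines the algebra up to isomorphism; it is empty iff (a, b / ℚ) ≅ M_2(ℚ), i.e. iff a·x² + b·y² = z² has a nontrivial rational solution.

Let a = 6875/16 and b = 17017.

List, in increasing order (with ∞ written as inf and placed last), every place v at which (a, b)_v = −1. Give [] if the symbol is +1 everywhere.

Mod squares: a ≡ 11, b ≡ 17017. Check v ∈ {∞, 2, 5, 7, 11, 13, 17}.
v=∞: 11 > 0 and 17017 > 0  ⇒  (a,b)_∞ = +1.
v=5: a=5^4·(≡1), b=5^0·(≡2) mod 5; (1|5)=+1, (2|5)=-1; (−1)^{4·0·2}·(+1)^0·(-1)^4 = +1.
v=11: a=11^1·(≡4), b=11^1·(≡7) mod 11; (4|11)=+1, (7|11)=-1; (−1)^{1·1·5}·(+1)^1·(-1)^1 = +1.
v=2: v_2(a)=-4, v_2(b)=0; units ≡ 3, 1 (mod 8); ε·ε+αω+βω = 1·0+-4·0+0·1 ≡ 0  ⇒  (a,b)_2 = +1.
v=13: a=13^0·(≡8), b=13^1·(≡9) mod 13; (8|13)=-1, (9|13)=+1; (−1)^{0·1·6}·(-1)^1·(+1)^0 = -1.
v=17: a=17^0·(≡10), b=17^1·(≡15) mod 17; (10|17)=-1, (15|17)=+1; (−1)^{0·1·8}·(-1)^1·(+1)^0 = -1.
v=7: a=7^0·(≡4), b=7^1·(≡2) mod 7; (4|7)=+1, (2|7)=+1; (−1)^{0·1·3}·(+1)^1·(+1)^0 = +1.
(11, 17017 / ℚ) ramifies at {13, 17}: a division algebra.

[13, 17]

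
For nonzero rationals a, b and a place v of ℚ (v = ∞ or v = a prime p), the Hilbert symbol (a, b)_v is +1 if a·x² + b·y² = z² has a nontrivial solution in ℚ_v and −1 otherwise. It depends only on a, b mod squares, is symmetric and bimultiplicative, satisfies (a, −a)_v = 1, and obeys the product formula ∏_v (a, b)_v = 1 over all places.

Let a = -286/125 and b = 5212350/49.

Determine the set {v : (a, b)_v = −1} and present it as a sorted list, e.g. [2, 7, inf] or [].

Mod squares: a ≡ -1430, b ≡ 286. Check v ∈ {∞, 2, 3, 5, 7, 11, 13}.
v=3: a=3^0·(≡1), b=3^6·(≡1) mod 3; (1|3)=+1, (1|3)=+1; (−1)^{0·6·1}·(+1)^6·(+1)^0 = +1.
v=5: a=5^-3·(≡4), b=5^2·(≡1) mod 5; (4|5)=+1, (1|5)=+1; (−1)^{-3·2·2}·(+1)^2·(+1)^-3 = +1.
v=∞: -1430 < 0 and 286 > 0  ⇒  (a,b)_∞ = +1.
v=11: a=11^1·(≡10), b=11^1·(≡5) mod 11; (10|11)=-1, (5|11)=+1; (−1)^{1·1·5}·(-1)^1·(+1)^1 = +1.
v=13: a=13^1·(≡7), b=13^1·(≡3) mod 13; (7|13)=-1, (3|13)=+1; (−1)^{1·1·6}·(-1)^1·(+1)^1 = -1.
v=2: v_2(a)=1, v_2(b)=1; units ≡ 5, 7 (mod 8); ε·ε+αω+βω = 0·1+1·0+1·1 ≡ 1  ⇒  (a,b)_2 = -1.
v=7: a=7^0·(≡6), b=7^-2·(≡3) mod 7; (6|7)=-1, (3|7)=-1; (−1)^{0·-2·3}·(-1)^-2·(-1)^0 = +1.
|Ram(-1430, 286)| = 2, even; anisotropic at {2, 13}.

[2, 13]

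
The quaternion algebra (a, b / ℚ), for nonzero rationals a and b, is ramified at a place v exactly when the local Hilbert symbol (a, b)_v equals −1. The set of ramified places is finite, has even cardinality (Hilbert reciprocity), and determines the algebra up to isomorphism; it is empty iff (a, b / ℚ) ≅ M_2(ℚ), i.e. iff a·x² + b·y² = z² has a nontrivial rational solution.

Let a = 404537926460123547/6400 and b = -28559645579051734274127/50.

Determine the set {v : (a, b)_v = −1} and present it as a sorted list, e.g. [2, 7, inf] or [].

[2, 7]

Mod squares: a ≡ 20387, b ≡ -6734. Check v ∈ {∞, 2, 3, 5, 7, 11, 13, 19, 29, 37}.
v=19: a=19^1·(≡4), b=19^2·(≡5) mod 19; (4|19)=+1, (5|19)=+1; (−1)^{1·2·9}·(+1)^2·(+1)^1 = +1.
v=3: a=3^6·(≡2), b=3^6·(≡1) mod 3; (2|3)=-1, (1|3)=+1; (−1)^{6·6·1}·(-1)^6·(+1)^6 = +1.
v=2: v_2(a)=-8, v_2(b)=-1; units ≡ 3, 1 (mod 8); ε·ε+αω+βω = 1·0+-8·0+-1·1 ≡ 1  ⇒  (a,b)_2 = -1.
v=5: a=5^-2·(≡2), b=5^-2·(≡4) mod 5; (2|5)=-1, (4|5)=+1; (−1)^{-2·-2·2}·(-1)^-2·(+1)^-2 = +1.
v=13: a=13^2·(≡10), b=13^3·(≡6) mod 13; (10|13)=+1, (6|13)=-1; (−1)^{2·3·6}·(+1)^3·(-1)^2 = +1.
v=7: a=7^6·(≡6), b=7^1·(≡4) mod 7; (6|7)=-1, (4|7)=+1; (−1)^{6·1·3}·(-1)^1·(+1)^6 = -1.
v=11: a=11^0·(≡4), b=11^2·(≡5) mod 11; (4|11)=+1, (5|11)=+1; (−1)^{0·2·5}·(+1)^2·(+1)^0 = +1.
v=37: a=37^3·(≡26), b=37^5·(≡16) mod 37; (26|37)=+1, (16|37)=+1; (−1)^{3·5·18}·(+1)^5·(+1)^3 = +1.
v=29: a=29^1·(≡23), b=29^2·(≡24) mod 29; (23|29)=+1, (24|29)=+1; (−1)^{1·2·14}·(+1)^2·(+1)^1 = +1.
v=∞: 20387 > 0 and -6734 < 0  ⇒  (a,b)_∞ = +1.
|Ram(20387, -6734)| = 2, even; anisotropic at {2, 7}.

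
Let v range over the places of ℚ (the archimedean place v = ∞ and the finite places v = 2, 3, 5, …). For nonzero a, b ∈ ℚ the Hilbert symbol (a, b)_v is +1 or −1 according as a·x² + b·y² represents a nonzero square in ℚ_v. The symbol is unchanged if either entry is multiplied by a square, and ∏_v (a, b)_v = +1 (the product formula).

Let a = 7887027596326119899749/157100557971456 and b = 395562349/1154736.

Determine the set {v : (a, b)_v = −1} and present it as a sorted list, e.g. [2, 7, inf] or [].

[2, 19, 23, 29]

(a, b) ≡ (51359, 1812239) mod (ℚ^×)²; places V = {2, 3, 7, 11, 13, 19, 23, 29, ∞}.
(a,b)_∞: sgn(51359)=+, sgn(1812239)=+, so +1.
(a,b)_11: α=-1, u≡9; β=-1, v≡2 (mod 11); (9|11)=+1, (2|11)=-1; sign (−1)^1·+1^-1·-1^-1 = +1.
(a,b)_29: α=3, u≡21; β=1, v≡22 (mod 29); (21|29)=-1, (22|29)=+1; sign (−1)^0·-1^1·+1^3 = -1.
(a,b)_2: α=-12, β=-4; u≡7, v≡7 (mod 8); ε(u)ε(v)=1·1, αω(v)=-12·0, βω(u)=-4·0; sum ≡ 1  ⇒  -1.
(a,b)_23: α=5, u≡2; β=1, v≡1 (mod 23); (2|23)=+1, (1|23)=+1; sign (−1)^1·+1^1·+1^5 = -1.
(a,b)_3: α=-20, u≡2; β=-8, v≡2 (mod 3); (2|3)=-1, (2|3)=-1; sign (−1)^0·-1^-8·-1^-20 = +1.
(a,b)_13: α=2, u≡4; β=1, v≡9 (mod 13); (4|13)=+1, (9|13)=+1; sign (−1)^0·+1^1·+1^2 = +1.
(a,b)_7: α=7, u≡2; β=4, v≡2 (mod 7); (2|7)=+1, (2|7)=+1; sign (−1)^0·+1^4·+1^7 = +1.
(a,b)_19: α=2, u≡18; β=1, v≡1 (mod 19); (18|19)=-1, (1|19)=+1; sign (−1)^0·-1^1·+1^2 = -1.
(51359, 1812239 / ℚ) ramifies at {2, 19, 23, 29}: a division algebra.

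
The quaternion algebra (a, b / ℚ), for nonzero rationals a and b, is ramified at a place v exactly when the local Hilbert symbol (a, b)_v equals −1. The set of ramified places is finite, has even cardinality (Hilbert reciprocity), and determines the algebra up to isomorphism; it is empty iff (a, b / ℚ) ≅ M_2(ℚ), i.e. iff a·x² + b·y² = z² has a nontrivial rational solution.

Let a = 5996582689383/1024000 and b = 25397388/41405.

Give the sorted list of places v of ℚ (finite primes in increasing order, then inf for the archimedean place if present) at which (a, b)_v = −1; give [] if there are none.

Mod squares: a ≡ 387430, b ≡ 391935. Check v ∈ {∞, 2, 3, 5, 7, 11, 13, 17, 29, 43, 53}.
v=17: a=17^1·(≡12), b=17^1·(≡14) mod 17; (12|17)=-1, (14|17)=-1; (−1)^{1·1·8}·(-1)^1·(-1)^1 = +1.
v=13: a=13^2·(≡12), b=13^-2·(≡5) mod 13; (12|13)=+1, (5|13)=-1; (−1)^{2·-2·6}·(+1)^-2·(-1)^2 = +1.
v=11: a=11^2·(≡7), b=11^0·(≡5) mod 11; (7|11)=-1, (5|11)=+1; (−1)^{2·0·5}·(-1)^0·(+1)^2 = +1.
v=5: a=5^-3·(≡4), b=5^-1·(≡3) mod 5; (4|5)=+1, (3|5)=-1; (−1)^{-3·-1·2}·(+1)^-1·(-1)^-3 = -1.
v=43: a=43^1·(≡24), b=43^0·(≡33) mod 43; (24|43)=+1, (33|43)=-1; (−1)^{1·0·21}·(+1)^0·(-1)^1 = -1.
v=∞: 387430 > 0 and 391935 > 0  ⇒  (a,b)_∞ = +1.
v=3: a=3^2·(≡1), b=3^5·(≡1) mod 3; (1|3)=+1, (1|3)=+1; (−1)^{2·5·1}·(+1)^5·(+1)^2 = +1.
v=7: a=7^0·(≡4), b=7^-2·(≡6) mod 7; (4|7)=+1, (6|7)=-1; (−1)^{0·-2·3}·(+1)^-2·(-1)^0 = +1.
v=53: a=53^1·(≡15), b=53^1·(≡24) mod 53; (15|53)=+1, (24|53)=+1; (−1)^{1·1·26}·(+1)^1·(+1)^1 = +1.
v=2: v_2(a)=-13, v_2(b)=2; units ≡ 3, 7 (mod 8); ε·ε+αω+βω = 1·1+-13·0+2·1 ≡ 1  ⇒  (a,b)_2 = -1.
v=29: a=29^2·(≡8), b=29^1·(≡4) mod 29; (8|29)=-1, (4|29)=+1; (−1)^{2·1·14}·(-1)^1·(+1)^2 = -1.
|Ram(387430, 391935)| = 4, even; anisotropic at {2, 5, 29, 43}.

[2, 5, 29, 43]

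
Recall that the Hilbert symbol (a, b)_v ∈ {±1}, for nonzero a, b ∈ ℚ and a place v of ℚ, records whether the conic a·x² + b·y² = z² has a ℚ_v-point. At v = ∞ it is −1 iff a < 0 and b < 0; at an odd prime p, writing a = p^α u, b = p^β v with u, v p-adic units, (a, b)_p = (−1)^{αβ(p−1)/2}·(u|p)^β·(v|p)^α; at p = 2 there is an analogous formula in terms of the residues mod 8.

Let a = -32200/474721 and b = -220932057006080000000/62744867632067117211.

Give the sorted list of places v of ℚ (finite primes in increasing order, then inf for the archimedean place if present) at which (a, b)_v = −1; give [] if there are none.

(a, b) ≡ (-322, -1045) mod (ℚ^×)²; places V = {2, 3, 5, 7, 11, 13, 19, 23, 37, 43, 53, ∞}.
(a,b)_37: α=0, u≡26; β=2, v≡10 (mod 37); (26|37)=+1, (10|37)=+1; sign (−1)^0·+1^2·+1^0 = +1.
(a,b)_43: α=0, u≡7; β=-2, v≡18 (mod 43); (7|43)=-1, (18|43)=-1; sign (−1)^0·-1^-2·-1^0 = +1.
(a,b)_7: α=1, u≡3; β=2, v≡5 (mod 7); (3|7)=-1, (5|7)=-1; sign (−1)^0·-1^2·-1^1 = -1.
(a,b)_11: α=0, u≡6; β=-1, v≡5 (mod 11); (6|11)=-1, (5|11)=+1; sign (−1)^0·-1^-1·+1^0 = -1.
(a,b)_2: α=3, β=22; u≡7, v≡3 (mod 8); ε(u)ε(v)=1·1, αω(v)=3·1, βω(u)=22·0; sum ≡ 0  ⇒  +1.
(a,b)_19: α=0, u≡4; β=1, v≡14 (mod 19); (4|19)=+1, (14|19)=-1; sign (−1)^0·+1^1·-1^0 = +1.
(a,b)_5: α=2, u≡2; β=7, v≡1 (mod 5); (2|5)=-1, (1|5)=+1; sign (−1)^0·-1^7·+1^2 = -1.
(a,b)_∞: sgn(-322)=−, sgn(-1045)=−, so -1.
(a,b)_23: α=1, u≡3; β=2, v≡2 (mod 23); (3|23)=+1, (2|23)=+1; sign (−1)^0·+1^2·+1^1 = +1.
(a,b)_3: α=0, u≡2; β=-4, v≡2 (mod 3); (2|3)=-1, (2|3)=-1; sign (−1)^0·-1^-4·-1^0 = +1.
(a,b)_13: α=-2, u≡1; β=-6, v≡6 (mod 13); (1|13)=+1, (6|13)=-1; sign (−1)^0·+1^-6·-1^-2 = +1.
(a,b)_53: α=-2, u≡13; β=-4, v≡11 (mod 53); (13|53)=+1, (11|53)=+1; sign (−1)^0·+1^-4·+1^-2 = +1.
(-322, -1045 / ℚ) ramifies at {5, 7, 11, ∞}: a division algebra.

[5, 7, 11, inf]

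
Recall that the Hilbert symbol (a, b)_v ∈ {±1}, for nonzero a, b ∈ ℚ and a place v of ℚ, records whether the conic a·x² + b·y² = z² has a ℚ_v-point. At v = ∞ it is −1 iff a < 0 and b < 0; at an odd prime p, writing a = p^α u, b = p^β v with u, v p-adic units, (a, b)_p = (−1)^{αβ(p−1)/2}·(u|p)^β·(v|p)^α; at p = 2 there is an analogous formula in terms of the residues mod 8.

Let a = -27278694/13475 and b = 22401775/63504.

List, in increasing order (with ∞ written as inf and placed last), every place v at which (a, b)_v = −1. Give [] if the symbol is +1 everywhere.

[2, 11]

Mod squares: a ≡ -2706, b ≡ 319. Check v ∈ {∞, 2, 3, 5, 7, 11, 29, 37, 41, 53}.
v=∞: -2706 < 0 and 319 > 0  ⇒  (a,b)_∞ = +1.
v=37: a=37^2·(≡13), b=37^0·(≡32) mod 37; (13|37)=-1, (32|37)=-1; (−1)^{2·0·18}·(-1)^0·(-1)^2 = +1.
v=2: v_2(a)=1, v_2(b)=-4; units ≡ 7, 7 (mod 8); ε·ε+αω+βω = 1·1+1·0+-4·0 ≡ 1  ⇒  (a,b)_2 = -1.
v=7: a=7^-2·(≡6), b=7^-2·(≡4) mod 7; (6|7)=-1, (4|7)=+1; (−1)^{-2·-2·3}·(-1)^-2·(+1)^-2 = +1.
v=53: a=53^0·(≡19), b=53^2·(≡29) mod 53; (19|53)=-1, (29|53)=+1; (−1)^{0·2·26}·(-1)^2·(+1)^0 = +1.
v=3: a=3^5·(≡1), b=3^-4·(≡1) mod 3; (1|3)=+1, (1|3)=+1; (−1)^{5·-4·1}·(+1)^-4·(+1)^5 = +1.
v=5: a=5^-2·(≡4), b=5^2·(≡4) mod 5; (4|5)=+1, (4|5)=+1; (−1)^{-2·2·2}·(+1)^2·(+1)^-2 = +1.
v=11: a=11^-1·(≡2), b=11^1·(≡7) mod 11; (2|11)=-1, (7|11)=-1; (−1)^{-1·1·5}·(-1)^1·(-1)^-1 = -1.
v=29: a=29^0·(≡25), b=29^1·(≡19) mod 29; (25|29)=+1, (19|29)=-1; (−1)^{0·1·14}·(+1)^1·(-1)^0 = +1.
v=41: a=41^1·(≡40), b=41^0·(≡2) mod 41; (40|41)=+1, (2|41)=+1; (−1)^{1·0·20}·(+1)^0·(+1)^1 = +1.
|Ram(-2706, 319)| = 2, even; anisotropic at {2, 11}.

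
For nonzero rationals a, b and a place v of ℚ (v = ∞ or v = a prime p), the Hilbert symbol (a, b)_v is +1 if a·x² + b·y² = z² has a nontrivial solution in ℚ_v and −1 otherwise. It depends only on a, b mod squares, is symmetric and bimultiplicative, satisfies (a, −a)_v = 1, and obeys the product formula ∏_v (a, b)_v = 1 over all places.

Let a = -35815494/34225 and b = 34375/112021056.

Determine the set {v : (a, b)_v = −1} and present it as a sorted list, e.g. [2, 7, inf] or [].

Mod squares: a ≡ -1254, b ≡ 55. Check v ∈ {∞, 2, 3, 5, 7, 11, 13, 19, 37}.
v=2: v_2(a)=1, v_2(b)=-6; units ≡ 5, 7 (mod 8); ε·ε+αω+βω = 0·1+1·0+-6·1 ≡ 0  ⇒  (a,b)_2 = +1.
v=13: a=13^4·(≡8), b=13^0·(≡4) mod 13; (8|13)=-1, (4|13)=+1; (−1)^{4·0·6}·(-1)^0·(+1)^4 = +1.
v=11: a=11^1·(≡6), b=11^1·(≡3) mod 11; (6|11)=-1, (3|11)=+1; (−1)^{1·1·5}·(-1)^1·(+1)^1 = +1.
v=37: a=37^-2·(≡1), b=37^0·(≡19) mod 37; (1|37)=+1, (19|37)=-1; (−1)^{-2·0·18}·(+1)^0·(-1)^-2 = +1.
v=5: a=5^-2·(≡4), b=5^5·(≡1) mod 5; (4|5)=+1, (1|5)=+1; (−1)^{-2·5·2}·(+1)^5·(+1)^-2 = +1.
v=3: a=3^1·(≡2), b=3^-6·(≡1) mod 3; (2|3)=-1, (1|3)=+1; (−1)^{1·-6·1}·(-1)^-6·(+1)^1 = +1.
v=∞: -1254 < 0 and 55 > 0  ⇒  (a,b)_∞ = +1.
v=7: a=7^0·(≡3), b=7^-4·(≡5) mod 7; (3|7)=-1, (5|7)=-1; (−1)^{0·-4·3}·(-1)^-4·(-1)^0 = +1.
v=19: a=19^1·(≡13), b=19^0·(≡4) mod 19; (13|19)=-1, (4|19)=+1; (−1)^{1·0·9}·(-1)^0·(+1)^1 = +1.
Ram(a, b) = ∅: the form -1254·x² + 55·y² − z² is isotropic over every ℚ_v, so by Hasse–Minkowski it is isotropic over ℚ.

[]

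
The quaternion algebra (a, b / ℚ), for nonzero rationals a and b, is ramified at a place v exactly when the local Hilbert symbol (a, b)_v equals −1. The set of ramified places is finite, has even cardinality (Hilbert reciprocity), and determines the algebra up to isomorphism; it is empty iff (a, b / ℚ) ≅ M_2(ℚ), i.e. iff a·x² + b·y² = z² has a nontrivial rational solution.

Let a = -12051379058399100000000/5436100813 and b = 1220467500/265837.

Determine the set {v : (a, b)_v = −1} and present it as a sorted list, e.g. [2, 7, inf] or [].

[13, 37]

Mod squares: a ≡ -59163, b ≡ 1599. Check v ∈ {∞, 2, 3, 5, 7, 11, 13, 37, 41}.
v=3: a=3^9·(≡1), b=3^5·(≡2) mod 3; (1|3)=+1, (2|3)=-1; (−1)^{9·5·1}·(+1)^5·(-1)^9 = +1.
v=37: a=37^1·(≡17), b=37^0·(≡18) mod 37; (17|37)=-1, (18|37)=-1; (−1)^{1·0·18}·(-1)^0·(-1)^1 = -1.
v=∞: -59163 < 0 and 1599 > 0  ⇒  (a,b)_∞ = +1.
v=11: a=11^-4·(≡2), b=11^-2·(≡4) mod 11; (2|11)=-1, (4|11)=+1; (−1)^{-4·-2·5}·(-1)^-2·(+1)^-4 = +1.
v=5: a=5^8·(≡3), b=5^4·(≡4) mod 5; (3|5)=-1, (4|5)=+1; (−1)^{8·4·2}·(-1)^4·(+1)^8 = +1.
v=41: a=41^3·(≡1), b=41^1·(≡20) mod 41; (1|41)=+1, (20|41)=+1; (−1)^{3·1·20}·(+1)^1·(+1)^3 = +1.
v=2: v_2(a)=8, v_2(b)=2; units ≡ 5, 7 (mod 8); ε·ε+αω+βω = 0·1+8·0+2·1 ≡ 0  ⇒  (a,b)_2 = +1.
v=7: a=7^4·(≡1), b=7^2·(≡6) mod 7; (1|7)=+1, (6|7)=-1; (−1)^{4·2·3}·(+1)^2·(-1)^4 = +1.
v=13: a=13^-5·(≡3), b=13^-3·(≡11) mod 13; (3|13)=+1, (11|13)=-1; (−1)^{-5·-3·6}·(+1)^-3·(-1)^-5 = -1.
(-59163, 1599 / ℚ) ramifies at {13, 37}: a division algebra.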